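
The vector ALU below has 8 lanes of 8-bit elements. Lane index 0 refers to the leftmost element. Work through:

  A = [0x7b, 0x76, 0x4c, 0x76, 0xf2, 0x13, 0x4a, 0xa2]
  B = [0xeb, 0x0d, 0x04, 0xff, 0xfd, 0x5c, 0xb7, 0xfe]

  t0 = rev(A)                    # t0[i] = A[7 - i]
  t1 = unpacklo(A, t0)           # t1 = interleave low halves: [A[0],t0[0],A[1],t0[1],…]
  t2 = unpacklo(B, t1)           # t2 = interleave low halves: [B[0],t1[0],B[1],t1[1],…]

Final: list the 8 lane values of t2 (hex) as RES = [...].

RES = [ 0xeb  0x7b  0x0d  0xa2  0x04  0x76  0xff  0x4a ]

t0 = [0xa2, 0x4a, 0x13, 0xf2, 0x76, 0x4c, 0x76, 0x7b]
t1 = [0x7b, 0xa2, 0x76, 0x4a, 0x4c, 0x13, 0x76, 0xf2]
t2 = [0xeb, 0x7b, 0x0d, 0xa2, 0x04, 0x76, 0xff, 0x4a]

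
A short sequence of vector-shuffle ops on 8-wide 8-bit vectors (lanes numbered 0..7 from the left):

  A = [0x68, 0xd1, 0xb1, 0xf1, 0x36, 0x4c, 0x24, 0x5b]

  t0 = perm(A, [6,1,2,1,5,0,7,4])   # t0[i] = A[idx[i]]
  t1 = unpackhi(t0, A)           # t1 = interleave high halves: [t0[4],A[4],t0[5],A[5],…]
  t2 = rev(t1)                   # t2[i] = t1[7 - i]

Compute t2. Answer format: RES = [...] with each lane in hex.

t0 = [0x24, 0xd1, 0xb1, 0xd1, 0x4c, 0x68, 0x5b, 0x36]
t1 = [0x4c, 0x36, 0x68, 0x4c, 0x5b, 0x24, 0x36, 0x5b]
t2 = [0x5b, 0x36, 0x24, 0x5b, 0x4c, 0x68, 0x36, 0x4c]

RES = [0x5b, 0x36, 0x24, 0x5b, 0x4c, 0x68, 0x36, 0x4c]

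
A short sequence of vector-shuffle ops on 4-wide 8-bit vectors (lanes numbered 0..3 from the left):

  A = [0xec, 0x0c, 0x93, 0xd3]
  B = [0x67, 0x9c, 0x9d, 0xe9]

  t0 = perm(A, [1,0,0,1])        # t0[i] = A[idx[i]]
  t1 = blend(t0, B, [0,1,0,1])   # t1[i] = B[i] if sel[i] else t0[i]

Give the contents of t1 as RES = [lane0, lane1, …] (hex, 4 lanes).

  t0: 0c ec ec 0c
  t1: 0c 9c ec e9

RES = [ 0x0c  0x9c  0xec  0xe9 ]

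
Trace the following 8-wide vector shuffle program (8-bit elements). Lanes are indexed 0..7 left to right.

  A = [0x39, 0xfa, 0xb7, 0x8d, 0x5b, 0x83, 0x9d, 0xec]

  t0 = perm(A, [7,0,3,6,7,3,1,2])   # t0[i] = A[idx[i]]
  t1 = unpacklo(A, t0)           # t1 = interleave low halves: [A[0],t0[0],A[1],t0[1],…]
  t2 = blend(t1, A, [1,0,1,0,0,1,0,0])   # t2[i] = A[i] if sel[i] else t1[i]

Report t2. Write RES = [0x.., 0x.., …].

RES = [0x39, 0xec, 0xb7, 0x39, 0xb7, 0x83, 0x8d, 0x9d]

  t0: ec 39 8d 9d ec 8d fa b7
  t1: 39 ec fa 39 b7 8d 8d 9d
  t2: 39 ec b7 39 b7 83 8d 9d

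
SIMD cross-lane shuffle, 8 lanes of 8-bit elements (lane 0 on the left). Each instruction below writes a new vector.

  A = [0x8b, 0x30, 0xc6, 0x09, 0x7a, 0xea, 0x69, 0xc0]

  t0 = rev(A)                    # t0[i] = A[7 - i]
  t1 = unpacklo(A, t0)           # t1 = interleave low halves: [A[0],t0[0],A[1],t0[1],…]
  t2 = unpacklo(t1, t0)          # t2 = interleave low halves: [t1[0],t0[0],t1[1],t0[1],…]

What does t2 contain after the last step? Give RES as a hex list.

t0 = [0xc0, 0x69, 0xea, 0x7a, 0x09, 0xc6, 0x30, 0x8b]
t1 = [0x8b, 0xc0, 0x30, 0x69, 0xc6, 0xea, 0x09, 0x7a]
t2 = [0x8b, 0xc0, 0xc0, 0x69, 0x30, 0xea, 0x69, 0x7a]

RES = [0x8b, 0xc0, 0xc0, 0x69, 0x30, 0xea, 0x69, 0x7a]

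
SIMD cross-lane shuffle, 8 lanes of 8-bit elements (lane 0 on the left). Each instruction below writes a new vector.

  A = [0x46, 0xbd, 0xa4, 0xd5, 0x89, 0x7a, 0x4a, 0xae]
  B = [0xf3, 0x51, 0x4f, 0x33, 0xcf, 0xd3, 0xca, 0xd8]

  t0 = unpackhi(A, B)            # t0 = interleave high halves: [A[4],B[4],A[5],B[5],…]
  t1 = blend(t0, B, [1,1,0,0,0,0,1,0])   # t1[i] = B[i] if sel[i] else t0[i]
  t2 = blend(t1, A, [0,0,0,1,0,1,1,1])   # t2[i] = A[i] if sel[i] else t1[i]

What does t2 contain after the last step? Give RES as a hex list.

t0 = [0x89, 0xcf, 0x7a, 0xd3, 0x4a, 0xca, 0xae, 0xd8]
t1 = [0xf3, 0x51, 0x7a, 0xd3, 0x4a, 0xca, 0xca, 0xd8]
t2 = [0xf3, 0x51, 0x7a, 0xd5, 0x4a, 0x7a, 0x4a, 0xae]

RES = [0xf3, 0x51, 0x7a, 0xd5, 0x4a, 0x7a, 0x4a, 0xae]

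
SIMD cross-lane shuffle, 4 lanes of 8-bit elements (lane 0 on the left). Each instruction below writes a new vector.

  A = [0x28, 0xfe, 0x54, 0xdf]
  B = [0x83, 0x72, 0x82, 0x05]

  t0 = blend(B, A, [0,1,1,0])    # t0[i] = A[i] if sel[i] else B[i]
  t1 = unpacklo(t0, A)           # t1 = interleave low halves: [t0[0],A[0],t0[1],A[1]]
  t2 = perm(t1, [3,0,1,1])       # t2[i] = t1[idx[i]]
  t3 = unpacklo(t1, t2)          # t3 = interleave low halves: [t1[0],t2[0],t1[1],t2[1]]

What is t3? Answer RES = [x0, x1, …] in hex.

RES = [ 0x83  0xfe  0x28  0x83 ]

→ t0 |83|fe|54|05|
→ t1 |83|28|fe|fe|
→ t2 |fe|83|28|28|
→ t3 |83|fe|28|83|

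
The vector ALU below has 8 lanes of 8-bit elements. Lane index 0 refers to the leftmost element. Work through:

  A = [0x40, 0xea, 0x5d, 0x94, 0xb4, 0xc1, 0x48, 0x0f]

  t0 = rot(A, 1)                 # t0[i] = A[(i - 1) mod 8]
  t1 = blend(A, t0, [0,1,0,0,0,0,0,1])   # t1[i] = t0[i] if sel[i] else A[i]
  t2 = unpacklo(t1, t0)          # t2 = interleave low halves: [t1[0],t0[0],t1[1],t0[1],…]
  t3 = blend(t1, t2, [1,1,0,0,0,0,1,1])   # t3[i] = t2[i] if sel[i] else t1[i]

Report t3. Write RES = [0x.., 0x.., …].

  t0: 0f 40 ea 5d 94 b4 c1 48
  t1: 40 40 5d 94 b4 c1 48 48
  t2: 40 0f 40 40 5d ea 94 5d
  t3: 40 0f 5d 94 b4 c1 94 5d

RES = [ 0x40  0x0f  0x5d  0x94  0xb4  0xc1  0x94  0x5d ]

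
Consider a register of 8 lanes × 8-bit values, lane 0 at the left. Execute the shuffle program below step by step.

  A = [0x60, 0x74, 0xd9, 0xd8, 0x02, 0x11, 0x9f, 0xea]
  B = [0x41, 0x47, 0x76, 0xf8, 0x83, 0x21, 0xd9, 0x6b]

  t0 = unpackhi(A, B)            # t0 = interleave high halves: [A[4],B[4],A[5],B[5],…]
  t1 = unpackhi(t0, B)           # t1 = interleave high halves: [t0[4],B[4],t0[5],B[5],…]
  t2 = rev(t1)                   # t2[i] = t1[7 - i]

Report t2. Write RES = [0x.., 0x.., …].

t0 = [0x02, 0x83, 0x11, 0x21, 0x9f, 0xd9, 0xea, 0x6b]
t1 = [0x9f, 0x83, 0xd9, 0x21, 0xea, 0xd9, 0x6b, 0x6b]
t2 = [0x6b, 0x6b, 0xd9, 0xea, 0x21, 0xd9, 0x83, 0x9f]

RES = [0x6b, 0x6b, 0xd9, 0xea, 0x21, 0xd9, 0x83, 0x9f]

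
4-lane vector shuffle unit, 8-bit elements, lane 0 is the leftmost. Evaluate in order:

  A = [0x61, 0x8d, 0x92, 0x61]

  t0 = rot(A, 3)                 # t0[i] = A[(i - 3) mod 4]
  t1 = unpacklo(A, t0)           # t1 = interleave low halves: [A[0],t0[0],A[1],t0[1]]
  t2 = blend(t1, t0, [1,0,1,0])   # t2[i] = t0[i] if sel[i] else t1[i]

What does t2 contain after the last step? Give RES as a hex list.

RES = [0x8d, 0x8d, 0x61, 0x92]

t0 = [0x8d, 0x92, 0x61, 0x61]
t1 = [0x61, 0x8d, 0x8d, 0x92]
t2 = [0x8d, 0x8d, 0x61, 0x92]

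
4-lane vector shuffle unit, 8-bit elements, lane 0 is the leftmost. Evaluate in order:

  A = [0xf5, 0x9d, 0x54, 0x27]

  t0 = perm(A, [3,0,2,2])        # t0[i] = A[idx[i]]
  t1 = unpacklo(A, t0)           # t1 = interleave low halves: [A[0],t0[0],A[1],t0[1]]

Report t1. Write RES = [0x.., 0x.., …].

→ t0 |27|f5|54|54|
→ t1 |f5|27|9d|f5|

RES = [ 0xf5  0x27  0x9d  0xf5 ]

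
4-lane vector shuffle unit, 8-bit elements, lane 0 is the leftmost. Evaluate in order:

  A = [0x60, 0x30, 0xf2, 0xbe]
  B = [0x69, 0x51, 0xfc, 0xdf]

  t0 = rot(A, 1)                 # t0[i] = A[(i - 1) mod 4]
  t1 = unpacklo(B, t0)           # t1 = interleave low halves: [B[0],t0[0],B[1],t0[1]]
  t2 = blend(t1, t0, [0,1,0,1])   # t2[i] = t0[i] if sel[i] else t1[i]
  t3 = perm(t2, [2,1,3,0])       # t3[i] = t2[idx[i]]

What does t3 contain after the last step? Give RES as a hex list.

RES = [ 0x51  0x60  0xf2  0x69 ]

  t0: be 60 30 f2
  t1: 69 be 51 60
  t2: 69 60 51 f2
  t3: 51 60 f2 69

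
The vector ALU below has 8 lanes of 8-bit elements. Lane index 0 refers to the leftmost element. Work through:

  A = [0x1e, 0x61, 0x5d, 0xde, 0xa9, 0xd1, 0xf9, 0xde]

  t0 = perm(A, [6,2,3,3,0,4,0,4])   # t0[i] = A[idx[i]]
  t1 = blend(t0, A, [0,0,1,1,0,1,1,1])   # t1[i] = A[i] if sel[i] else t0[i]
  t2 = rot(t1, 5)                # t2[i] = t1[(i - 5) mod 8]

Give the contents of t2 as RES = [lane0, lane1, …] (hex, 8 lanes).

→ t0 |f9|5d|de|de|1e|a9|1e|a9|
→ t1 |f9|5d|5d|de|1e|d1|f9|de|
→ t2 |de|1e|d1|f9|de|f9|5d|5d|

RES = [ 0xde  0x1e  0xd1  0xf9  0xde  0xf9  0x5d  0x5d ]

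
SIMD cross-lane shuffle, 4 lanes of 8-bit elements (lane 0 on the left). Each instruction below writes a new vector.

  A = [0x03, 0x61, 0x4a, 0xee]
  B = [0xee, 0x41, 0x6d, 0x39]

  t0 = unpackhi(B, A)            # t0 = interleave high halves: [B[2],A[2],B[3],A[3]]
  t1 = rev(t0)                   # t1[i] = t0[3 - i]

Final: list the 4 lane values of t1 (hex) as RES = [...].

RES = [0xee, 0x39, 0x4a, 0x6d]

  t0: 6d 4a 39 ee
  t1: ee 39 4a 6d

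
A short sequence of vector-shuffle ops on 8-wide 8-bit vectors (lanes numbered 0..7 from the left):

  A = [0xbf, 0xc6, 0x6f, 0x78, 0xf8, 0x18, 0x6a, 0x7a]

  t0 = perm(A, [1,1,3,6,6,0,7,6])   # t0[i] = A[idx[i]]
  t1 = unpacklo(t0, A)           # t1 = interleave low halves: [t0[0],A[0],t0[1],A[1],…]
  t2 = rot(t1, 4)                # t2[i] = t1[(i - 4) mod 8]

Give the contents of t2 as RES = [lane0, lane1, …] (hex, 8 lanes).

t0 = [0xc6, 0xc6, 0x78, 0x6a, 0x6a, 0xbf, 0x7a, 0x6a]
t1 = [0xc6, 0xbf, 0xc6, 0xc6, 0x78, 0x6f, 0x6a, 0x78]
t2 = [0x78, 0x6f, 0x6a, 0x78, 0xc6, 0xbf, 0xc6, 0xc6]

RES = [ 0x78  0x6f  0x6a  0x78  0xc6  0xbf  0xc6  0xc6 ]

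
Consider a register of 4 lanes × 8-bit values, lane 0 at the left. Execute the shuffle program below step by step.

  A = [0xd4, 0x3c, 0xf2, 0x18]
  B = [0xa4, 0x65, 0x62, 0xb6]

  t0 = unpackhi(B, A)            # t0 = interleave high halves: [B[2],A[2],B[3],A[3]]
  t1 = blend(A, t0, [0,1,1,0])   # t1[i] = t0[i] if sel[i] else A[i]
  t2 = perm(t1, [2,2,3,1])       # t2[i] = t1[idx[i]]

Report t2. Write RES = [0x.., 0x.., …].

RES = [ 0xb6  0xb6  0x18  0xf2 ]

  t0: 62 f2 b6 18
  t1: d4 f2 b6 18
  t2: b6 b6 18 f2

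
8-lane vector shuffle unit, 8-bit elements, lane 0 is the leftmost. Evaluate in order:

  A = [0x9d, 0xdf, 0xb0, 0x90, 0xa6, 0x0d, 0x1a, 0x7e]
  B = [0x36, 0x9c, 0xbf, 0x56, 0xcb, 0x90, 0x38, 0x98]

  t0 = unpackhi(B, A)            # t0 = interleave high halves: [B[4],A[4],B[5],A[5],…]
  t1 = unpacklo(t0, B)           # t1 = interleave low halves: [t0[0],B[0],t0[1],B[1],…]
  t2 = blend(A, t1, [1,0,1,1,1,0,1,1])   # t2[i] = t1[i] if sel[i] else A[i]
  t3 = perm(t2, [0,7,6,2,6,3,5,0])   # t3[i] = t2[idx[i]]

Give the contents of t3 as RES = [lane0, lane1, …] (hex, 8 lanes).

RES = [0xcb, 0x56, 0x0d, 0xa6, 0x0d, 0x9c, 0x0d, 0xcb]

  t0: cb a6 90 0d 38 1a 98 7e
  t1: cb 36 a6 9c 90 bf 0d 56
  t2: cb df a6 9c 90 0d 0d 56
  t3: cb 56 0d a6 0d 9c 0d cb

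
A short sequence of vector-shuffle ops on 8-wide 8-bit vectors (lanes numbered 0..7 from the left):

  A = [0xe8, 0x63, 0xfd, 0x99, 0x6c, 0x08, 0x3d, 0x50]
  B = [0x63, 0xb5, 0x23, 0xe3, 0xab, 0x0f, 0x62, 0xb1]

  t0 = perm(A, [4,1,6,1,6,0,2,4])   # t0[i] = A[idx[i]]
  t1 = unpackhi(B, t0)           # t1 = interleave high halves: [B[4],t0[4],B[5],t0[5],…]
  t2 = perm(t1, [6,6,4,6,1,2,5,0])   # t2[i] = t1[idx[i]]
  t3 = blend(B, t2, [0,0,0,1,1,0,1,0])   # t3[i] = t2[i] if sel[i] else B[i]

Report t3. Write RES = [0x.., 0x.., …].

RES = [0x63, 0xb5, 0x23, 0xb1, 0x3d, 0x0f, 0xfd, 0xb1]

→ t0 |6c|63|3d|63|3d|e8|fd|6c|
→ t1 |ab|3d|0f|e8|62|fd|b1|6c|
→ t2 |b1|b1|62|b1|3d|0f|fd|ab|
→ t3 |63|b5|23|b1|3d|0f|fd|b1|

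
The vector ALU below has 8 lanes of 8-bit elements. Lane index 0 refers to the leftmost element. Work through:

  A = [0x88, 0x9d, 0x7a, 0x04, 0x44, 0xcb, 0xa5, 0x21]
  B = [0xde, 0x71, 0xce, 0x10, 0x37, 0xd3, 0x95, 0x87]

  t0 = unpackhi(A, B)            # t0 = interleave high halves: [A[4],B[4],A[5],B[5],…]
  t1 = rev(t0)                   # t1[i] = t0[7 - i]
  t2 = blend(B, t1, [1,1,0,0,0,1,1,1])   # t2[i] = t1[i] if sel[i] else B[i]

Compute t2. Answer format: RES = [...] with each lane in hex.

RES = [ 0x87  0x21  0xce  0x10  0x37  0xcb  0x37  0x44 ]

  t0: 44 37 cb d3 a5 95 21 87
  t1: 87 21 95 a5 d3 cb 37 44
  t2: 87 21 ce 10 37 cb 37 44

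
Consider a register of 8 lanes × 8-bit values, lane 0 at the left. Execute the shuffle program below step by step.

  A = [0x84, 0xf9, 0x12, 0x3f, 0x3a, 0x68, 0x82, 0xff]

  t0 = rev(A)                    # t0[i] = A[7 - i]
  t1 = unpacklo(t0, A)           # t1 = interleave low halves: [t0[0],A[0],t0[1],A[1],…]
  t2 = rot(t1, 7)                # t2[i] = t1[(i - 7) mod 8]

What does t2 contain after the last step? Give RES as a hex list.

RES = [0x84, 0x82, 0xf9, 0x68, 0x12, 0x3a, 0x3f, 0xff]

  t0: ff 82 68 3a 3f 12 f9 84
  t1: ff 84 82 f9 68 12 3a 3f
  t2: 84 82 f9 68 12 3a 3f ff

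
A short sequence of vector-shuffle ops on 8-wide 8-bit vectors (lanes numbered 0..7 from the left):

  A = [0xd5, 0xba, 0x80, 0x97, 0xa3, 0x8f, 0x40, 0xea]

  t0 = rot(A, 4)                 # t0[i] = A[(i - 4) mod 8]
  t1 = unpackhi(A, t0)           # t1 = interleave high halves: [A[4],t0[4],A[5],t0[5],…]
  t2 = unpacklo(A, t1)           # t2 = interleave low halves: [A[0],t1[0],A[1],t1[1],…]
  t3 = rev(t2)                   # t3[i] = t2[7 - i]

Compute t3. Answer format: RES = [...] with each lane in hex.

t0 = [0xa3, 0x8f, 0x40, 0xea, 0xd5, 0xba, 0x80, 0x97]
t1 = [0xa3, 0xd5, 0x8f, 0xba, 0x40, 0x80, 0xea, 0x97]
t2 = [0xd5, 0xa3, 0xba, 0xd5, 0x80, 0x8f, 0x97, 0xba]
t3 = [0xba, 0x97, 0x8f, 0x80, 0xd5, 0xba, 0xa3, 0xd5]

RES = [ 0xba  0x97  0x8f  0x80  0xd5  0xba  0xa3  0xd5 ]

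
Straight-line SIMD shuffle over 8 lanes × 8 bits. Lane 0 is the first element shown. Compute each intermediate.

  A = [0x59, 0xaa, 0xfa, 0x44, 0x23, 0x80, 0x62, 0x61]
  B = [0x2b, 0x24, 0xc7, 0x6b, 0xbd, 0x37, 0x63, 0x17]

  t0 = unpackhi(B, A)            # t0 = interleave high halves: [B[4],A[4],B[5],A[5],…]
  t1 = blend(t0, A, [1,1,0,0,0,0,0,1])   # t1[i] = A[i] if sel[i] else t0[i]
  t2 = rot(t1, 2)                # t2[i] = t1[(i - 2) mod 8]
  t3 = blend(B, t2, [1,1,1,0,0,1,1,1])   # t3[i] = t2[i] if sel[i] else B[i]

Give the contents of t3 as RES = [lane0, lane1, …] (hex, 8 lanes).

RES = [ 0x17  0x61  0x59  0x6b  0xbd  0x80  0x63  0x62 ]

  t0: bd 23 37 80 63 62 17 61
  t1: 59 aa 37 80 63 62 17 61
  t2: 17 61 59 aa 37 80 63 62
  t3: 17 61 59 6b bd 80 63 62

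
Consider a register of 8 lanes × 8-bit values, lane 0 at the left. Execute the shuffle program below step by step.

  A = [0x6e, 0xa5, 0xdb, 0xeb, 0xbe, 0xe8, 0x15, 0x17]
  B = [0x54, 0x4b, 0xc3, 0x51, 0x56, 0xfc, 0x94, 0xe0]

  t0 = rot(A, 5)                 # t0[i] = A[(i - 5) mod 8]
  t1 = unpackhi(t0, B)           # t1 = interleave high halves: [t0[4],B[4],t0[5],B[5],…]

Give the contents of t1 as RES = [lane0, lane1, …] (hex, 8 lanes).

RES = [0x17, 0x56, 0x6e, 0xfc, 0xa5, 0x94, 0xdb, 0xe0]

t0 = [0xeb, 0xbe, 0xe8, 0x15, 0x17, 0x6e, 0xa5, 0xdb]
t1 = [0x17, 0x56, 0x6e, 0xfc, 0xa5, 0x94, 0xdb, 0xe0]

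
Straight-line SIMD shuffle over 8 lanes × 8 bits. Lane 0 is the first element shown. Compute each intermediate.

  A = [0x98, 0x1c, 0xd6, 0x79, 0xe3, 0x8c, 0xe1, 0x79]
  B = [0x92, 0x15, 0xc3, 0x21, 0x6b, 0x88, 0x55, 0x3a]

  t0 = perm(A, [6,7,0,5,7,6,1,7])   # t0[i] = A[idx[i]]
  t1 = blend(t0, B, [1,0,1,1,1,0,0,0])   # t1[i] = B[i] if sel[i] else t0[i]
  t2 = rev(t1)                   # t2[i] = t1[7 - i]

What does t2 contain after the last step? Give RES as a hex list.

RES = [0x79, 0x1c, 0xe1, 0x6b, 0x21, 0xc3, 0x79, 0x92]

  t0: e1 79 98 8c 79 e1 1c 79
  t1: 92 79 c3 21 6b e1 1c 79
  t2: 79 1c e1 6b 21 c3 79 92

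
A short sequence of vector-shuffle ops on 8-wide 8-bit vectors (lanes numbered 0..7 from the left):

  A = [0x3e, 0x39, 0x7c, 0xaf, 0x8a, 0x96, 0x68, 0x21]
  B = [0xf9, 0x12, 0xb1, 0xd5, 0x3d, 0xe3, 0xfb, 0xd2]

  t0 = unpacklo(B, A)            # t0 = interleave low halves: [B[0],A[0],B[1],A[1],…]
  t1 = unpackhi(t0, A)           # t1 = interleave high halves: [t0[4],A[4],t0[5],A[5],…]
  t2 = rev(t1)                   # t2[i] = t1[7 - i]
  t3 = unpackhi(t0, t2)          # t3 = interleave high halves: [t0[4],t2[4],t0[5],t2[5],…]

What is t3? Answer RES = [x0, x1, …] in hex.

t0 = [0xf9, 0x3e, 0x12, 0x39, 0xb1, 0x7c, 0xd5, 0xaf]
t1 = [0xb1, 0x8a, 0x7c, 0x96, 0xd5, 0x68, 0xaf, 0x21]
t2 = [0x21, 0xaf, 0x68, 0xd5, 0x96, 0x7c, 0x8a, 0xb1]
t3 = [0xb1, 0x96, 0x7c, 0x7c, 0xd5, 0x8a, 0xaf, 0xb1]

RES = [ 0xb1  0x96  0x7c  0x7c  0xd5  0x8a  0xaf  0xb1 ]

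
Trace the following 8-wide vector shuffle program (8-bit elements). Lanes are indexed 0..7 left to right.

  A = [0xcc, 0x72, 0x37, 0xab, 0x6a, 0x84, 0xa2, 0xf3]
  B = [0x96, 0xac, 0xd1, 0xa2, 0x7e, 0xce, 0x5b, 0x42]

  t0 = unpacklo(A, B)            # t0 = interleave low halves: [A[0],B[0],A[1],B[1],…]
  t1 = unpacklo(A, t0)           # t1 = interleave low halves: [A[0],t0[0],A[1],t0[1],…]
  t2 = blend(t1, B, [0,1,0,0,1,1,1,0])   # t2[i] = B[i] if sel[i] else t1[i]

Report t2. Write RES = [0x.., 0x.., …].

  t0: cc 96 72 ac 37 d1 ab a2
  t1: cc cc 72 96 37 72 ab ac
  t2: cc ac 72 96 7e ce 5b ac

RES = [ 0xcc  0xac  0x72  0x96  0x7e  0xce  0x5b  0xac ]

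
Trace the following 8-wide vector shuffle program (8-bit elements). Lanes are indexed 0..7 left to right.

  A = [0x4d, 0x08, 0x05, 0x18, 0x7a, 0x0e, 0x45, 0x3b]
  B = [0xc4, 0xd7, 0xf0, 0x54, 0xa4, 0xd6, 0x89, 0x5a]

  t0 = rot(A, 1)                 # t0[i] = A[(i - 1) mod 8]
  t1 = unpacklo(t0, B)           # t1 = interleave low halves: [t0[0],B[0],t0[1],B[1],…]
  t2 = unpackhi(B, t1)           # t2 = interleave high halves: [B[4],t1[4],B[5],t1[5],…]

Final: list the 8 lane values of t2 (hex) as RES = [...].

RES = [0xa4, 0x08, 0xd6, 0xf0, 0x89, 0x05, 0x5a, 0x54]

t0 = [0x3b, 0x4d, 0x08, 0x05, 0x18, 0x7a, 0x0e, 0x45]
t1 = [0x3b, 0xc4, 0x4d, 0xd7, 0x08, 0xf0, 0x05, 0x54]
t2 = [0xa4, 0x08, 0xd6, 0xf0, 0x89, 0x05, 0x5a, 0x54]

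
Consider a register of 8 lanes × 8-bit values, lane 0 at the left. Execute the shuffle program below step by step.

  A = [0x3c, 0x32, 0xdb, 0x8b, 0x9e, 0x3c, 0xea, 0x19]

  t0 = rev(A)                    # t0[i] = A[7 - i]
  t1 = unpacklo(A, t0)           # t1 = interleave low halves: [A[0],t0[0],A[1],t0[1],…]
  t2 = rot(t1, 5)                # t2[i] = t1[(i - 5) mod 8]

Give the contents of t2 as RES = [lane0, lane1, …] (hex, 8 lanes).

RES = [ 0xea  0xdb  0x3c  0x8b  0x9e  0x3c  0x19  0x32 ]

→ t0 |19|ea|3c|9e|8b|db|32|3c|
→ t1 |3c|19|32|ea|db|3c|8b|9e|
→ t2 |ea|db|3c|8b|9e|3c|19|32|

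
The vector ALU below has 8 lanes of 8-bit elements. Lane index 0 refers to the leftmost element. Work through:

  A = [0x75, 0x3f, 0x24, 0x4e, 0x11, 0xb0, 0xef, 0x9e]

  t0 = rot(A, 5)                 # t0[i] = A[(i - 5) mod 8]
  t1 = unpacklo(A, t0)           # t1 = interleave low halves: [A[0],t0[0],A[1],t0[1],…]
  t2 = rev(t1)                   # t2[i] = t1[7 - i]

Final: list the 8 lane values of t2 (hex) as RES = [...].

RES = [0xef, 0x4e, 0xb0, 0x24, 0x11, 0x3f, 0x4e, 0x75]

→ t0 |4e|11|b0|ef|9e|75|3f|24|
→ t1 |75|4e|3f|11|24|b0|4e|ef|
→ t2 |ef|4e|b0|24|11|3f|4e|75|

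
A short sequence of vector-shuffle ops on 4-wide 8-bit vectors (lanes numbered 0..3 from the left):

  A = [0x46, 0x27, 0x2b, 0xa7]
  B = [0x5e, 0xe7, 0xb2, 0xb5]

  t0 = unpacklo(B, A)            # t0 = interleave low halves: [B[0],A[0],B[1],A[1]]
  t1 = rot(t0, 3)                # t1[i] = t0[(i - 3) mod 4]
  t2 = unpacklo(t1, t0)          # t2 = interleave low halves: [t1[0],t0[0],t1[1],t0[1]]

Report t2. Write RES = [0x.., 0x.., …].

RES = [ 0x46  0x5e  0xe7  0x46 ]

→ t0 |5e|46|e7|27|
→ t1 |46|e7|27|5e|
→ t2 |46|5e|e7|46|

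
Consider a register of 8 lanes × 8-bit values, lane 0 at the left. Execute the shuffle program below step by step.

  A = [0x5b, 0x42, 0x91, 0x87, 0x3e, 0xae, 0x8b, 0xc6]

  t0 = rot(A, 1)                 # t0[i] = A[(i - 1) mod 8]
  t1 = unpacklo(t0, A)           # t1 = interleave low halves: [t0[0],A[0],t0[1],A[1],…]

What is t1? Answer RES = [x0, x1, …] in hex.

→ t0 |c6|5b|42|91|87|3e|ae|8b|
→ t1 |c6|5b|5b|42|42|91|91|87|

RES = [ 0xc6  0x5b  0x5b  0x42  0x42  0x91  0x91  0x87 ]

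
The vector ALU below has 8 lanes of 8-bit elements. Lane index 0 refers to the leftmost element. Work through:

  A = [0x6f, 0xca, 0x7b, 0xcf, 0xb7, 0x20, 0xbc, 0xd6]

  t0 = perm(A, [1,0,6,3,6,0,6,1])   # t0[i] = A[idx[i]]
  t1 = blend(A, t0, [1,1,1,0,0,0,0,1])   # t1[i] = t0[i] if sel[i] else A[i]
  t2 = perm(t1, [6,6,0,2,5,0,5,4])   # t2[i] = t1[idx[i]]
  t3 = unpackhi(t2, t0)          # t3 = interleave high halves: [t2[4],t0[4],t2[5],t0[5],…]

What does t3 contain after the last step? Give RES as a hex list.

t0 = [0xca, 0x6f, 0xbc, 0xcf, 0xbc, 0x6f, 0xbc, 0xca]
t1 = [0xca, 0x6f, 0xbc, 0xcf, 0xb7, 0x20, 0xbc, 0xca]
t2 = [0xbc, 0xbc, 0xca, 0xbc, 0x20, 0xca, 0x20, 0xb7]
t3 = [0x20, 0xbc, 0xca, 0x6f, 0x20, 0xbc, 0xb7, 0xca]

RES = [ 0x20  0xbc  0xca  0x6f  0x20  0xbc  0xb7  0xca ]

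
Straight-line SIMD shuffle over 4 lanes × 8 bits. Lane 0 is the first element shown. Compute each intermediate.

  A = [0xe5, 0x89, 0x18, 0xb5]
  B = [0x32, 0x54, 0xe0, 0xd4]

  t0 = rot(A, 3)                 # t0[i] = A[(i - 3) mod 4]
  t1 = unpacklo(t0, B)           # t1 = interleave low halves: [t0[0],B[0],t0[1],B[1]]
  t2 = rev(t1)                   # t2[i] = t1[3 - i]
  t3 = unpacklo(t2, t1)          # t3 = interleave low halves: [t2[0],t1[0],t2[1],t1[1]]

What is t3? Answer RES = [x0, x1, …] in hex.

→ t0 |89|18|b5|e5|
→ t1 |89|32|18|54|
→ t2 |54|18|32|89|
→ t3 |54|89|18|32|

RES = [0x54, 0x89, 0x18, 0x32]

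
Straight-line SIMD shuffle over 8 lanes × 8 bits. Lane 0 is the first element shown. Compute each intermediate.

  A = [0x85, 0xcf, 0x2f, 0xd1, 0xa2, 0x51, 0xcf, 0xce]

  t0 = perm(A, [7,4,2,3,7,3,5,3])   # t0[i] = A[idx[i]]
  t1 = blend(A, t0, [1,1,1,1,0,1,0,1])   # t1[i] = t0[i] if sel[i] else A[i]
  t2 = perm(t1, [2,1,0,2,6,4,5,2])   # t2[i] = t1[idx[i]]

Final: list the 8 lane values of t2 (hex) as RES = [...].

RES = [0x2f, 0xa2, 0xce, 0x2f, 0xcf, 0xa2, 0xd1, 0x2f]

  t0: ce a2 2f d1 ce d1 51 d1
  t1: ce a2 2f d1 a2 d1 cf d1
  t2: 2f a2 ce 2f cf a2 d1 2f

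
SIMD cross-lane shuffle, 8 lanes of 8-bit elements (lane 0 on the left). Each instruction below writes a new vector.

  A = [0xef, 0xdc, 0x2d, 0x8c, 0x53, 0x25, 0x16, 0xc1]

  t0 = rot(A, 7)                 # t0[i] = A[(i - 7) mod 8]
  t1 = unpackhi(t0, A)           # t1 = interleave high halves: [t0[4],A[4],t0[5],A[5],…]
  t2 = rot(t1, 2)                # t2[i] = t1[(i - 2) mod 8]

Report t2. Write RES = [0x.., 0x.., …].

  t0: dc 2d 8c 53 25 16 c1 ef
  t1: 25 53 16 25 c1 16 ef c1
  t2: ef c1 25 53 16 25 c1 16

RES = [0xef, 0xc1, 0x25, 0x53, 0x16, 0x25, 0xc1, 0x16]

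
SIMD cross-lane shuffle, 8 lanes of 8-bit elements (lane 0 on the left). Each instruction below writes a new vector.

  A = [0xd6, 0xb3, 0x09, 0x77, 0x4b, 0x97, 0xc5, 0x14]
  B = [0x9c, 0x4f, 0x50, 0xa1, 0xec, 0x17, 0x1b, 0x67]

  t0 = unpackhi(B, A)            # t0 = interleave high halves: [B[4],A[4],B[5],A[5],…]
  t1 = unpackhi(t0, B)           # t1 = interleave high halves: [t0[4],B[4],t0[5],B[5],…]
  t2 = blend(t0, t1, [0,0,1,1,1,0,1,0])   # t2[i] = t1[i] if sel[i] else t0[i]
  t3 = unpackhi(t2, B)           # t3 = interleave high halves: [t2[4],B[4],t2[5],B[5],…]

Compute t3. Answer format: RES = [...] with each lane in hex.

  t0: ec 4b 17 97 1b c5 67 14
  t1: 1b ec c5 17 67 1b 14 67
  t2: ec 4b c5 17 67 c5 14 14
  t3: 67 ec c5 17 14 1b 14 67

RES = [ 0x67  0xec  0xc5  0x17  0x14  0x1b  0x14  0x67 ]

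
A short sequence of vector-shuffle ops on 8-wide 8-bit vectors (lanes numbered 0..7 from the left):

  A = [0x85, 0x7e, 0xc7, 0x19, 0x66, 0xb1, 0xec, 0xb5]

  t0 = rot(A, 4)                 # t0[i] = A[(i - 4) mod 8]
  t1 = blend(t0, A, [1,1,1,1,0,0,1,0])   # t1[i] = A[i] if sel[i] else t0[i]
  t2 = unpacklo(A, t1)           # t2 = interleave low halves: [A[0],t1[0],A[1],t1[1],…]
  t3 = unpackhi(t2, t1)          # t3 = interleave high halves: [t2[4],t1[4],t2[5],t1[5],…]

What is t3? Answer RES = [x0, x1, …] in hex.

t0 = [0x66, 0xb1, 0xec, 0xb5, 0x85, 0x7e, 0xc7, 0x19]
t1 = [0x85, 0x7e, 0xc7, 0x19, 0x85, 0x7e, 0xec, 0x19]
t2 = [0x85, 0x85, 0x7e, 0x7e, 0xc7, 0xc7, 0x19, 0x19]
t3 = [0xc7, 0x85, 0xc7, 0x7e, 0x19, 0xec, 0x19, 0x19]

RES = [ 0xc7  0x85  0xc7  0x7e  0x19  0xec  0x19  0x19 ]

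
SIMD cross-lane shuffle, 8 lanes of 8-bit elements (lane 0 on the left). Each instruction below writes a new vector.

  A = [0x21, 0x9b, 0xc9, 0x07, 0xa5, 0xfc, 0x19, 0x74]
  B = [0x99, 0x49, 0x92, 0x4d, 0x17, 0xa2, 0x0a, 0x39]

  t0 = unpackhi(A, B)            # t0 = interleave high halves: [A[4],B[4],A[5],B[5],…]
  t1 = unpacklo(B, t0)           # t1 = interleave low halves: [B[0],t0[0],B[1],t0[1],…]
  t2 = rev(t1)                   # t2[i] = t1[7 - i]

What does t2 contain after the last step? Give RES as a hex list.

  t0: a5 17 fc a2 19 0a 74 39
  t1: 99 a5 49 17 92 fc 4d a2
  t2: a2 4d fc 92 17 49 a5 99

RES = [ 0xa2  0x4d  0xfc  0x92  0x17  0x49  0xa5  0x99 ]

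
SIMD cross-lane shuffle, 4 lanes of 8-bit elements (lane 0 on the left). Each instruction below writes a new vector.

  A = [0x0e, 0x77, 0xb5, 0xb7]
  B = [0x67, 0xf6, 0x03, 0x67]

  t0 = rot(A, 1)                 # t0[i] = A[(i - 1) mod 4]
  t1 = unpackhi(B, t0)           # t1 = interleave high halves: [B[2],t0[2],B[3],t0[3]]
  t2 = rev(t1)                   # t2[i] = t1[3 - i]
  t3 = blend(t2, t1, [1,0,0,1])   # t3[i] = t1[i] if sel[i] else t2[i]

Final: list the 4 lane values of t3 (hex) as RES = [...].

→ t0 |b7|0e|77|b5|
→ t1 |03|77|67|b5|
→ t2 |b5|67|77|03|
→ t3 |03|67|77|b5|

RES = [ 0x03  0x67  0x77  0xb5 ]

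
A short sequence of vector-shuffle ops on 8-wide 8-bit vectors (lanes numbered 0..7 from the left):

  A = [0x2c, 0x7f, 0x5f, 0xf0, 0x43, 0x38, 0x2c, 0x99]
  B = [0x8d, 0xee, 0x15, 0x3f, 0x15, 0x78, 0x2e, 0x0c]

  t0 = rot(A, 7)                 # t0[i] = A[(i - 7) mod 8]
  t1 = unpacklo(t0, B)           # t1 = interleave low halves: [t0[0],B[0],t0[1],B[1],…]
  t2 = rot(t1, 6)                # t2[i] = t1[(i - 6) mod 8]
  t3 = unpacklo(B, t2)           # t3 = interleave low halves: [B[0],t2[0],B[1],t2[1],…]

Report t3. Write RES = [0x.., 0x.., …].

RES = [0x8d, 0x5f, 0xee, 0xee, 0x15, 0xf0, 0x3f, 0x15]

→ t0 |7f|5f|f0|43|38|2c|99|2c|
→ t1 |7f|8d|5f|ee|f0|15|43|3f|
→ t2 |5f|ee|f0|15|43|3f|7f|8d|
→ t3 |8d|5f|ee|ee|15|f0|3f|15|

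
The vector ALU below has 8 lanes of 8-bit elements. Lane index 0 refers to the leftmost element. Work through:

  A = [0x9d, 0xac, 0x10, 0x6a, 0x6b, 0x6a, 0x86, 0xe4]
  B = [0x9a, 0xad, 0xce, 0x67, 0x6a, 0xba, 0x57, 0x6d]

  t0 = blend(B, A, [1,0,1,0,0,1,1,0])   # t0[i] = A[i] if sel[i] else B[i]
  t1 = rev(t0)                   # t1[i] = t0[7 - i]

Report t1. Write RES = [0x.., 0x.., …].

RES = [0x6d, 0x86, 0x6a, 0x6a, 0x67, 0x10, 0xad, 0x9d]

  t0: 9d ad 10 67 6a 6a 86 6d
  t1: 6d 86 6a 6a 67 10 ad 9d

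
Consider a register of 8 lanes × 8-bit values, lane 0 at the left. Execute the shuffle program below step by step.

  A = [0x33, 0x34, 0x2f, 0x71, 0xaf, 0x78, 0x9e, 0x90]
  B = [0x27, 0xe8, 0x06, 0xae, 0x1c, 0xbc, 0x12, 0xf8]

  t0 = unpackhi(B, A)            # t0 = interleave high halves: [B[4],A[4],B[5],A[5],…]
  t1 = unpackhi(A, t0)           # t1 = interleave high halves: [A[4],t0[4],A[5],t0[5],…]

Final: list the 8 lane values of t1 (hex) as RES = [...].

t0 = [0x1c, 0xaf, 0xbc, 0x78, 0x12, 0x9e, 0xf8, 0x90]
t1 = [0xaf, 0x12, 0x78, 0x9e, 0x9e, 0xf8, 0x90, 0x90]

RES = [0xaf, 0x12, 0x78, 0x9e, 0x9e, 0xf8, 0x90, 0x90]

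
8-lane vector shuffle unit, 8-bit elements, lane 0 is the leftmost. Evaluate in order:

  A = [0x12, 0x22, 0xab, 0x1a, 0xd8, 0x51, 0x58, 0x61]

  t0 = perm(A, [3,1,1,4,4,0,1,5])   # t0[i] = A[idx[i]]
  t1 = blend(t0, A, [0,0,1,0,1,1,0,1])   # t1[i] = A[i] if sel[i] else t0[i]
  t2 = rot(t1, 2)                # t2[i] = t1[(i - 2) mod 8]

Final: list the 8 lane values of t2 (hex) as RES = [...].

t0 = [0x1a, 0x22, 0x22, 0xd8, 0xd8, 0x12, 0x22, 0x51]
t1 = [0x1a, 0x22, 0xab, 0xd8, 0xd8, 0x51, 0x22, 0x61]
t2 = [0x22, 0x61, 0x1a, 0x22, 0xab, 0xd8, 0xd8, 0x51]

RES = [0x22, 0x61, 0x1a, 0x22, 0xab, 0xd8, 0xd8, 0x51]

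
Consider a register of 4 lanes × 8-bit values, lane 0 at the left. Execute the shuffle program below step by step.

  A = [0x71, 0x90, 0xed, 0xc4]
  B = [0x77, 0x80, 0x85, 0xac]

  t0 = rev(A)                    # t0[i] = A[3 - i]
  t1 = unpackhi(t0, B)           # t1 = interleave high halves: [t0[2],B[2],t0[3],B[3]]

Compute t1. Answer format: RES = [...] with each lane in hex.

RES = [ 0x90  0x85  0x71  0xac ]

t0 = [0xc4, 0xed, 0x90, 0x71]
t1 = [0x90, 0x85, 0x71, 0xac]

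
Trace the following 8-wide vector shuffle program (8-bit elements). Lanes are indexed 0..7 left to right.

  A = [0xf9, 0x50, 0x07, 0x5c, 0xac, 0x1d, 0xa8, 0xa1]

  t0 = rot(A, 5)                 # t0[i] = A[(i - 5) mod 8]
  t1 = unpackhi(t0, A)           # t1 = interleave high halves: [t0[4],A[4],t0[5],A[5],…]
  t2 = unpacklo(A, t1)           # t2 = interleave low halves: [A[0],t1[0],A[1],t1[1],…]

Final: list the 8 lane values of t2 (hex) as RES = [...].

→ t0 |5c|ac|1d|a8|a1|f9|50|07|
→ t1 |a1|ac|f9|1d|50|a8|07|a1|
→ t2 |f9|a1|50|ac|07|f9|5c|1d|

RES = [0xf9, 0xa1, 0x50, 0xac, 0x07, 0xf9, 0x5c, 0x1d]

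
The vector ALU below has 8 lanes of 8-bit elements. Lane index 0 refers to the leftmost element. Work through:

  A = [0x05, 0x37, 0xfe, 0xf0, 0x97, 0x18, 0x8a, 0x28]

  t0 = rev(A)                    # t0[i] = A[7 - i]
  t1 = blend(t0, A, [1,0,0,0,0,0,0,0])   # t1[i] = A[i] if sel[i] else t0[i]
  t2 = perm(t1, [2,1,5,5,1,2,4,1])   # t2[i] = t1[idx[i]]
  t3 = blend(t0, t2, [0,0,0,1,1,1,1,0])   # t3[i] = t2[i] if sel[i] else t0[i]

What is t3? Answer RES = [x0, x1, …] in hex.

RES = [ 0x28  0x8a  0x18  0xfe  0x8a  0x18  0xf0  0x05 ]

  t0: 28 8a 18 97 f0 fe 37 05
  t1: 05 8a 18 97 f0 fe 37 05
  t2: 18 8a fe fe 8a 18 f0 8a
  t3: 28 8a 18 fe 8a 18 f0 05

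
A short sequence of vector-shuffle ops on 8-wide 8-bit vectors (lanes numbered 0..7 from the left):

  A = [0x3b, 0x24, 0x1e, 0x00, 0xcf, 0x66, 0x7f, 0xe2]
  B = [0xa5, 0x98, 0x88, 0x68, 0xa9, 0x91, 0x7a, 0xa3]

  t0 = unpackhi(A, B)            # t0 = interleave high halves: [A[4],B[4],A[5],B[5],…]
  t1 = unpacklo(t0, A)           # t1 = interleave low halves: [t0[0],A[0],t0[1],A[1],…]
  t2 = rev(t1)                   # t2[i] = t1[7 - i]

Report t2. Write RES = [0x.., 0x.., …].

t0 = [0xcf, 0xa9, 0x66, 0x91, 0x7f, 0x7a, 0xe2, 0xa3]
t1 = [0xcf, 0x3b, 0xa9, 0x24, 0x66, 0x1e, 0x91, 0x00]
t2 = [0x00, 0x91, 0x1e, 0x66, 0x24, 0xa9, 0x3b, 0xcf]

RES = [ 0x00  0x91  0x1e  0x66  0x24  0xa9  0x3b  0xcf ]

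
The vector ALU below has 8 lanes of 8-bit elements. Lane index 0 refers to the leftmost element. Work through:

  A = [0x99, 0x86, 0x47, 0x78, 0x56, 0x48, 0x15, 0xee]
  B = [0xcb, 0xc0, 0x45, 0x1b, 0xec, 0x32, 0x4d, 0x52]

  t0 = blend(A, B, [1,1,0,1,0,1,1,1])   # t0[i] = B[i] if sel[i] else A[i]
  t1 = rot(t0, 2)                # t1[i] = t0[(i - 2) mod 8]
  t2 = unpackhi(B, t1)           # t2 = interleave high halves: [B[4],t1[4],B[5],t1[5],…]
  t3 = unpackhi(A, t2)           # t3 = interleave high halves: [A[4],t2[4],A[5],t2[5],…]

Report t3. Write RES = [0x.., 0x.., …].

RES = [ 0x56  0x4d  0x48  0x56  0x15  0x52  0xee  0x32 ]

→ t0 |cb|c0|47|1b|56|32|4d|52|
→ t1 |4d|52|cb|c0|47|1b|56|32|
→ t2 |ec|47|32|1b|4d|56|52|32|
→ t3 |56|4d|48|56|15|52|ee|32|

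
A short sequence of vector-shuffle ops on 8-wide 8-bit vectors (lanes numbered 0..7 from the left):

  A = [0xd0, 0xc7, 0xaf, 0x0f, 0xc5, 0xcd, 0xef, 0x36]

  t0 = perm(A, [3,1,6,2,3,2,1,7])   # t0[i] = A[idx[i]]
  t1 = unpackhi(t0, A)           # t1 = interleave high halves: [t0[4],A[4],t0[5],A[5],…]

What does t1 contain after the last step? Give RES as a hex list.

RES = [ 0x0f  0xc5  0xaf  0xcd  0xc7  0xef  0x36  0x36 ]

→ t0 |0f|c7|ef|af|0f|af|c7|36|
→ t1 |0f|c5|af|cd|c7|ef|36|36|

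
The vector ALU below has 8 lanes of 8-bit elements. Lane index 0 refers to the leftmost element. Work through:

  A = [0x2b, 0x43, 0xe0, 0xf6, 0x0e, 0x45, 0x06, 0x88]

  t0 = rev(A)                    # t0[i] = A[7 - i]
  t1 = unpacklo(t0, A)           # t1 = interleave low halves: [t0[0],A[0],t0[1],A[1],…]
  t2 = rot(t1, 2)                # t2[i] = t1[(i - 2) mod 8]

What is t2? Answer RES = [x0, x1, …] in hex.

→ t0 |88|06|45|0e|f6|e0|43|2b|
→ t1 |88|2b|06|43|45|e0|0e|f6|
→ t2 |0e|f6|88|2b|06|43|45|e0|

RES = [ 0x0e  0xf6  0x88  0x2b  0x06  0x43  0x45  0xe0 ]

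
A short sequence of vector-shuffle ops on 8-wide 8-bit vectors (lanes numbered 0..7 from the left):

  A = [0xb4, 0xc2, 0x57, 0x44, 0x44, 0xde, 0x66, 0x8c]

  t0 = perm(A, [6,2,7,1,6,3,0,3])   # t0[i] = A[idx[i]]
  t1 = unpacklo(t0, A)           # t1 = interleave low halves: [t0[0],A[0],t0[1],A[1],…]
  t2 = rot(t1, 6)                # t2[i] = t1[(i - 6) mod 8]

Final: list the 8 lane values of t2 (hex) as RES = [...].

RES = [0x57, 0xc2, 0x8c, 0x57, 0xc2, 0x44, 0x66, 0xb4]

t0 = [0x66, 0x57, 0x8c, 0xc2, 0x66, 0x44, 0xb4, 0x44]
t1 = [0x66, 0xb4, 0x57, 0xc2, 0x8c, 0x57, 0xc2, 0x44]
t2 = [0x57, 0xc2, 0x8c, 0x57, 0xc2, 0x44, 0x66, 0xb4]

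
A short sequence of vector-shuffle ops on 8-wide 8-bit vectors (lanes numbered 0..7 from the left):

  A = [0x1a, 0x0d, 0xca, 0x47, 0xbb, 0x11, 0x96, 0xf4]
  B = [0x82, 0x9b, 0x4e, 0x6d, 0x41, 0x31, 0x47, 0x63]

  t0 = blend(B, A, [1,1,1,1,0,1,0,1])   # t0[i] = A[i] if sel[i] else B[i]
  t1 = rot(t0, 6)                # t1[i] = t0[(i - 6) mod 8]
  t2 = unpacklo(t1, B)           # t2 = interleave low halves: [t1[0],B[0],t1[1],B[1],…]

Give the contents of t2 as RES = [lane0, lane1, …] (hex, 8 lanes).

→ t0 |1a|0d|ca|47|41|11|47|f4|
→ t1 |ca|47|41|11|47|f4|1a|0d|
→ t2 |ca|82|47|9b|41|4e|11|6d|

RES = [0xca, 0x82, 0x47, 0x9b, 0x41, 0x4e, 0x11, 0x6d]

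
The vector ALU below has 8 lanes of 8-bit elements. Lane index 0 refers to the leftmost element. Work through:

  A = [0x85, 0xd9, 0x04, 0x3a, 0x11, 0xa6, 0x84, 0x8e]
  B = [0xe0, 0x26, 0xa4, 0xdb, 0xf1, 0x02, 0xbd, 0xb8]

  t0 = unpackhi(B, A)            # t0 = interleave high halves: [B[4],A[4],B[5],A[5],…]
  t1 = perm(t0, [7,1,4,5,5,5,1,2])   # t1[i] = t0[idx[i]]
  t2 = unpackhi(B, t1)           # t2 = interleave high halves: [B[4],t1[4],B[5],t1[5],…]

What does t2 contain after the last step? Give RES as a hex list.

t0 = [0xf1, 0x11, 0x02, 0xa6, 0xbd, 0x84, 0xb8, 0x8e]
t1 = [0x8e, 0x11, 0xbd, 0x84, 0x84, 0x84, 0x11, 0x02]
t2 = [0xf1, 0x84, 0x02, 0x84, 0xbd, 0x11, 0xb8, 0x02]

RES = [0xf1, 0x84, 0x02, 0x84, 0xbd, 0x11, 0xb8, 0x02]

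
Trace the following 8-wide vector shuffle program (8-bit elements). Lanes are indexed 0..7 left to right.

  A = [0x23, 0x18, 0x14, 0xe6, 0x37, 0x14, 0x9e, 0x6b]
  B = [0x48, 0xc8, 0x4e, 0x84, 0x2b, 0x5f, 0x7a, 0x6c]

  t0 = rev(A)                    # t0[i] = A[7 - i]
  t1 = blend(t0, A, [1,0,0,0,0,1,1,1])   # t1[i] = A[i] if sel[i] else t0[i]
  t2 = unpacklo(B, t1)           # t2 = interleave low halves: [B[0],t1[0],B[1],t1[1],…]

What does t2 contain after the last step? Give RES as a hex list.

→ t0 |6b|9e|14|37|e6|14|18|23|
→ t1 |23|9e|14|37|e6|14|9e|6b|
→ t2 |48|23|c8|9e|4e|14|84|37|

RES = [0x48, 0x23, 0xc8, 0x9e, 0x4e, 0x14, 0x84, 0x37]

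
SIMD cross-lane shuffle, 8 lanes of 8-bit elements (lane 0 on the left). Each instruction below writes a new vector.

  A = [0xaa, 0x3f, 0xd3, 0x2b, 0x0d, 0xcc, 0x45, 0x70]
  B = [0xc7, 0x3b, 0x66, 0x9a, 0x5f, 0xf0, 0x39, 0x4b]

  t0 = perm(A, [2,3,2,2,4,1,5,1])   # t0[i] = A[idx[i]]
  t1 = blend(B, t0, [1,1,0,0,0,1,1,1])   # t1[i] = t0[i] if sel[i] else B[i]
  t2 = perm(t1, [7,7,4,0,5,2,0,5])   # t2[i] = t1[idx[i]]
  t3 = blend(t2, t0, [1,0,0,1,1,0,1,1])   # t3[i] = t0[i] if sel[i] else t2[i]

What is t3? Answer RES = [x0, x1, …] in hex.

→ t0 |d3|2b|d3|d3|0d|3f|cc|3f|
→ t1 |d3|2b|66|9a|5f|3f|cc|3f|
→ t2 |3f|3f|5f|d3|3f|66|d3|3f|
→ t3 |d3|3f|5f|d3|0d|66|cc|3f|

RES = [ 0xd3  0x3f  0x5f  0xd3  0x0d  0x66  0xcc  0x3f ]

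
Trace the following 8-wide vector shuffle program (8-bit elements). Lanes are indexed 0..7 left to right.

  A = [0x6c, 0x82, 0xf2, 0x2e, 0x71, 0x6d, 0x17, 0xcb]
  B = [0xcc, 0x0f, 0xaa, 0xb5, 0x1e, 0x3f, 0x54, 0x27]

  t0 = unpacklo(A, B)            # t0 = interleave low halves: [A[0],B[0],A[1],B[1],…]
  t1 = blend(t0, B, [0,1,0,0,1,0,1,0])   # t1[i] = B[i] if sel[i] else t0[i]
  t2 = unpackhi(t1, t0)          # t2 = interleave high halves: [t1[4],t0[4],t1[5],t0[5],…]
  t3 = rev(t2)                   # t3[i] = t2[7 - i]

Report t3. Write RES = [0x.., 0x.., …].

RES = [ 0xb5  0xb5  0x2e  0x54  0xaa  0xaa  0xf2  0x1e ]

  t0: 6c cc 82 0f f2 aa 2e b5
  t1: 6c 0f 82 0f 1e aa 54 b5
  t2: 1e f2 aa aa 54 2e b5 b5
  t3: b5 b5 2e 54 aa aa f2 1e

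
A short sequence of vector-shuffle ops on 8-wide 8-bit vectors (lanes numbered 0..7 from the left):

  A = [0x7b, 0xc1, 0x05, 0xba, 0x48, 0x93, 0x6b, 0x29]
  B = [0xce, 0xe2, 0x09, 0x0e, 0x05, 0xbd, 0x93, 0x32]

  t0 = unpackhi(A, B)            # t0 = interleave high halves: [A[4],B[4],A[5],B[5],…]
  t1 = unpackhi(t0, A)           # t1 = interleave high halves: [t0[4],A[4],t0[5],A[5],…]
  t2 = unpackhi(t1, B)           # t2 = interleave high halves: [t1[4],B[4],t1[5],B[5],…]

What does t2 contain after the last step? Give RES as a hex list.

→ t0 |48|05|93|bd|6b|93|29|32|
→ t1 |6b|48|93|93|29|6b|32|29|
→ t2 |29|05|6b|bd|32|93|29|32|

RES = [ 0x29  0x05  0x6b  0xbd  0x32  0x93  0x29  0x32 ]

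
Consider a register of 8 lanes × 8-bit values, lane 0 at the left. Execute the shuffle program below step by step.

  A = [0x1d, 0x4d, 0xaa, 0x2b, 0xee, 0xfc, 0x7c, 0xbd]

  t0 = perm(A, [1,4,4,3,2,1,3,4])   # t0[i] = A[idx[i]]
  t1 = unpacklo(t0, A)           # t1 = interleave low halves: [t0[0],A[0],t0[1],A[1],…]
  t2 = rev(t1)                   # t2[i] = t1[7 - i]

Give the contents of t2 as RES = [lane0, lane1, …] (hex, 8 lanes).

→ t0 |4d|ee|ee|2b|aa|4d|2b|ee|
→ t1 |4d|1d|ee|4d|ee|aa|2b|2b|
→ t2 |2b|2b|aa|ee|4d|ee|1d|4d|

RES = [0x2b, 0x2b, 0xaa, 0xee, 0x4d, 0xee, 0x1d, 0x4d]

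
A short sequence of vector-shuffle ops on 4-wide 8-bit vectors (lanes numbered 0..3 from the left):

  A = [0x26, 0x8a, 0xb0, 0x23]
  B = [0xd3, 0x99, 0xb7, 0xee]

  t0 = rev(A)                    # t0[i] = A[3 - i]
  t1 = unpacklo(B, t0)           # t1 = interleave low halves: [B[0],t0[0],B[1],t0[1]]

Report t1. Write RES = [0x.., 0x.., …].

RES = [0xd3, 0x23, 0x99, 0xb0]

  t0: 23 b0 8a 26
  t1: d3 23 99 b0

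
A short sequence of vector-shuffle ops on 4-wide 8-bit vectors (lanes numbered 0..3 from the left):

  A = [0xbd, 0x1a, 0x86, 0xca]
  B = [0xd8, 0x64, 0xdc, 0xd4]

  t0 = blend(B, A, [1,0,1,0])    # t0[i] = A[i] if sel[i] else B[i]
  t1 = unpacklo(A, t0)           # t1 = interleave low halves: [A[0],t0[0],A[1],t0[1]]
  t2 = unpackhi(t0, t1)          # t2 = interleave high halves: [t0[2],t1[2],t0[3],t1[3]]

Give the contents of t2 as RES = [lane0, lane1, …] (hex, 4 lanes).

  t0: bd 64 86 d4
  t1: bd bd 1a 64
  t2: 86 1a d4 64

RES = [0x86, 0x1a, 0xd4, 0x64]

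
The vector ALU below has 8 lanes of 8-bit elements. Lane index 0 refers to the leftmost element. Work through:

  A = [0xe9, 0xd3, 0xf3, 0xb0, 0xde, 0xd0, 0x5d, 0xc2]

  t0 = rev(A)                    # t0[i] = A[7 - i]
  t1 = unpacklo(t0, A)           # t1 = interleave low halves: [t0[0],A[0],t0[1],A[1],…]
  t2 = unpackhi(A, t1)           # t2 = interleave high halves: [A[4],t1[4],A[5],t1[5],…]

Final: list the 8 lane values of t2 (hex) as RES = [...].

→ t0 |c2|5d|d0|de|b0|f3|d3|e9|
→ t1 |c2|e9|5d|d3|d0|f3|de|b0|
→ t2 |de|d0|d0|f3|5d|de|c2|b0|

RES = [0xde, 0xd0, 0xd0, 0xf3, 0x5d, 0xde, 0xc2, 0xb0]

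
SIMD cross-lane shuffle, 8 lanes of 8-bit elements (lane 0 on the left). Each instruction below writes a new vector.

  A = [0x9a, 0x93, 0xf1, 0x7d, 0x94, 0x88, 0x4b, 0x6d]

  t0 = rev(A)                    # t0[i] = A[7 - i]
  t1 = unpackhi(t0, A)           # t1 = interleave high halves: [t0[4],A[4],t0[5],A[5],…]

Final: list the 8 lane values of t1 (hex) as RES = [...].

→ t0 |6d|4b|88|94|7d|f1|93|9a|
→ t1 |7d|94|f1|88|93|4b|9a|6d|

RES = [0x7d, 0x94, 0xf1, 0x88, 0x93, 0x4b, 0x9a, 0x6d]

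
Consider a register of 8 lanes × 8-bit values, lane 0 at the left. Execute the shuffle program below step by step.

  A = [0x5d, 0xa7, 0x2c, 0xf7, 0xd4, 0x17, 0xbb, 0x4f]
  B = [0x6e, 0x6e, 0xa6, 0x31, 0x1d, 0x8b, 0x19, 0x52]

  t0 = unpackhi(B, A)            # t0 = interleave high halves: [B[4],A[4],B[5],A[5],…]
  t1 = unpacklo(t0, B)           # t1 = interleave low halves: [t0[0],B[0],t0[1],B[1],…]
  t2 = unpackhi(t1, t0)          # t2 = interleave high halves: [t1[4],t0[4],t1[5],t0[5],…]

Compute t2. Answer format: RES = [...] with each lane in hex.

RES = [0x8b, 0x19, 0xa6, 0xbb, 0x17, 0x52, 0x31, 0x4f]

→ t0 |1d|d4|8b|17|19|bb|52|4f|
→ t1 |1d|6e|d4|6e|8b|a6|17|31|
→ t2 |8b|19|a6|bb|17|52|31|4f|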